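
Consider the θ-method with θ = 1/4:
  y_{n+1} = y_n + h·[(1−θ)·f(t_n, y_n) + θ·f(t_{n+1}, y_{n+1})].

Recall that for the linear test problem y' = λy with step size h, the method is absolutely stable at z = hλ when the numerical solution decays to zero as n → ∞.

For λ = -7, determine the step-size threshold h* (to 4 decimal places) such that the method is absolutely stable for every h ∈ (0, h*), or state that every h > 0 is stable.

With y'=λy (z=hλ):
  y_{n+1} = y_n + z·[3/4·y_n + 1/4·y_{n+1}] ⇒ (1 − 1/4z)y_{n+1} = (1 + 3/4z)y_n
  Hence R(z) = (1 + 3/4z)/(1 − 1/4z).

Boundary: |R(x)|=1, x<0.
x=-1.06: |R|=0.1621
R=−1: 1+3/4x = −1+1/4x ⇒ -1/2x=2 ⇒ x=2/(-1/2)=-4.0000
Confirm numerically:
  x=-2.907: |R|=0.68351 <1
  x=-2.878: |R|=0.67374 <1
  x=-2.106: |R|=0.37963 <1
  x=-1.701: |R|=0.19347 <1
  x=-4.592: |R|=1.13780 >1
  x=-4.435: |R|=1.10314 >1
So |R|<1 on (-4.0000, 0).

(-4.0000,0); λ=-7 ⇒ h* = (4)/7 = 0.5714.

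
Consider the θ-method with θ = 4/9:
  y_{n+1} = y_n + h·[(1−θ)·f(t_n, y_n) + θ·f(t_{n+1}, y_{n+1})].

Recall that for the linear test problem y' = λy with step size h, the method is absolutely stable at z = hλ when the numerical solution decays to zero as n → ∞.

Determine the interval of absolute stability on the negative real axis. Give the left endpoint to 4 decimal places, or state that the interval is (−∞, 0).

On y'=λy, z=hλ:
  y_{n+1} = y_n + z·[5/9·y_n + 4/9·y_{n+1}] ⇒ (1 − 4/9z)y_{n+1} = (1 + 5/9z)y_n
  ⇒ R(z) = (1 + 5/9z)/(1 − 4/9z).

Boundary: |R(x)|=1, x<0.
x=-1.04: |R|=0.2888
R=−1: 1+5/9x = −1+4/9x ⇒ -1/9x=2 ⇒ x=2/(-1/9)=-18.0000
Confirm numerically:
  x=-15.555: |R|=0.96567 <1
  x=-13.065: |R|=0.91944 <1
  x=-11.629: |R|=0.88524 <1
  x=-8.182: |R|=0.76471 <1
  x=-18.418: |R|=1.00506 >1
  x=-18.085: |R|=1.00104 >1
Stable set (-18.0000, 0).

(-18.0000, 0).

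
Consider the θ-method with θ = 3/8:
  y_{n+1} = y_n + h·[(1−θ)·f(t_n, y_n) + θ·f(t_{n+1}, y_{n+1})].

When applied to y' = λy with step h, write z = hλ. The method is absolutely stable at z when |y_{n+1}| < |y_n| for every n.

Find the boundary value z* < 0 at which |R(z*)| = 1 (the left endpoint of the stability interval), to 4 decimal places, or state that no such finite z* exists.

z* = -8.0000.

Test eqn y'=λy, z=hλ:
  y_{n+1} = y_n + z·[5/8·y_n + 3/8·y_{n+1}] ⇒ (1 − 3/8z)y_{n+1} = (1 + 5/8z)y_n
  so R(z) = (1 + 5/8z)/(1 − 3/8z).

Need |R(x)|<1, x<0.
x=-0.38: |R|=0.6674
R=−1: 1+5/8x = −1+3/8x ⇒ -1/4x=2 ⇒ x=2/(-1/4)=-8.0000
Confirm numerically:
  x=-6.007: |R|=0.84682 <1
  x=-5.370: |R|=0.78183 <1
  x=-4.424: |R|=0.66378 <1
  x=-3.759: |R|=0.55999 <1
  x=-8.321: |R|=1.01948 >1
  x=-8.283: |R|=1.01723 >1
Interval (-8.0000, 0).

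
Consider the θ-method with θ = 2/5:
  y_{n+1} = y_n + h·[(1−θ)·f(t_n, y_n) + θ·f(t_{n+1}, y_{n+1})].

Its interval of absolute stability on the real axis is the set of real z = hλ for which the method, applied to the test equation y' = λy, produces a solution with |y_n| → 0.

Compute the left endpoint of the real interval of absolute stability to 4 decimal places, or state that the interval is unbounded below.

z* = -10.0000.

Test eqn y'=λy, z=hλ:
  y_{n+1} = y_n + z·[3/5·y_n + 2/5·y_{n+1}] ⇒ (1 − 2/5z)y_{n+1} = (1 + 3/5z)y_n
  Hence R(z) = (1 + 3/5z)/(1 − 2/5z).

Solve |R(x)|<1 on ℝ⁻.
x=-0.53: |R|=0.5627
R=−1: 1+3/5x = −1+2/5x ⇒ -1/5x=2 ⇒ x=2/(-1/5)=-10.0000
Confirm numerically:
  x=-6.684: |R|=0.81947 <1
  x=-6.633: |R|=0.81567 <1
  x=-6.621: |R|=0.81477 <1
  x=-10.583: |R|=1.02228 >1
  x=-10.342: |R|=1.01332 >1
Interval (-10.0000, 0).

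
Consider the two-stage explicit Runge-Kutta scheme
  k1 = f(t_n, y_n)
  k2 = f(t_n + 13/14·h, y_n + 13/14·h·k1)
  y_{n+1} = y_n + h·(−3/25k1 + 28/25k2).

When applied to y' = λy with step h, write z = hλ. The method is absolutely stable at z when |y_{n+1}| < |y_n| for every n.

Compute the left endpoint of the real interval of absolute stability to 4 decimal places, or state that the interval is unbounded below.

Set f=λy, z=hλ:
  k1=λy_n ⇒ h·k1=z·y_n;  k2=λ(1+13/14z)y_n ⇒ h·k2=z(1+13/14z)y_n
  y_{n+1}/y_n = 1 − 3/25z + 28/25z(1+13/14z) = 1 + z + 26/25z²
  R(z) = 1 + z + 26/25z².

Find x<0 with |R(x)|<1.
x=-0.62: |R|=0.7798
R=1: x+26/25x²=0 ⇒ x=−25/26=-0.9615; min R=1−1/(4·26/25)=0.7596>−1
Confirm numerically:
  x=-0.862: |R|=0.91077 <1
  x=-0.763: |R|=0.84246 <1
  x=-0.448: |R|=0.76073 <1
  x=-1.050: |R|=1.09660 >1
  x=-1.031: |R|=1.07448 >1
  x=-0.995: |R|=1.03463 >1
Stable set (-0.9615, 0).

left endpoint -0.9615.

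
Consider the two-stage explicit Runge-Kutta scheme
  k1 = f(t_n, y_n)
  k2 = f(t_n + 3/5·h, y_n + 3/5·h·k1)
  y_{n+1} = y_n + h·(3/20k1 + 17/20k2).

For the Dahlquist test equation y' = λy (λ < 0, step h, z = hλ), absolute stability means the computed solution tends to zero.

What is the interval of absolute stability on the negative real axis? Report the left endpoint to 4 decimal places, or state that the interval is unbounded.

Set f=λy, z=hλ:
  k1=λy_n ⇒ h·k1=z·y_n;  k2=λ(1+3/5z)y_n ⇒ h·k2=z(1+3/5z)y_n
  y_{n+1}/y_n = 1 + 3/20z + 17/20z(1+3/5z) = 1 + z + 51/100z²
  R(z) = 1 + z + 51/100z².

Boundary: |R(x)|=1, x<0.
x=-1.26: |R|=0.5497
R=1: x+51/100x²=0 ⇒ x=−100/51=-1.9608; min R=1−1/(4·51/100)=0.5098>−1
Confirm numerically:
  x=-1.907: |R|=0.94769 <1
  x=-0.873: |R|=0.51569 <1
  x=-0.819: |R|=0.52309 <1
  x=-2.485: |R|=1.66436 >1
  x=-2.101: |R|=1.15024 >1
Interval (-1.9608, 0).

(-1.9608, 0).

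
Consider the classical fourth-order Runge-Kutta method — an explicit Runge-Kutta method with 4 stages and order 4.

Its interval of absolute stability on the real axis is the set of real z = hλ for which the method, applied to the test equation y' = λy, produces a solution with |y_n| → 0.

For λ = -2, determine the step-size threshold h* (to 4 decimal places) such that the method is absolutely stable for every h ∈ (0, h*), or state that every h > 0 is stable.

(-2.7853,0); λ=-2 ⇒ h* = 1.3926.

Set f=λy, z=hλ:
  order 4, 4-stage ⇒ R(z)=1+z+z^2/2+z^3/6+z^4/24
  (e.g. R(-0.83)=0.43893, |R|=0.43893)

Solve |R(x)|<1 on ℝ⁻.
x=-0.83: |R|=0.4389
|R(-2.94)|=1.2594 |R(-2.16)|=0.4002 |R(-0.86)|=0.4266
Bisect:
  x_lo=-3.3825 |R|=2.3425  x_hi=-0.3705 |R|=0.6904
  mid=-1.87651 |R|=0.29949 →hi
  mid=-2.62952 |R|=0.78945 →hi
  mid=-3.00602 |R|=1.38709 →lo
  mid=-2.81777 |R|=1.05008 →lo
  mid=-2.72365 |R|=0.91097 →hi
  mid=-2.77071 |R|=0.97823 →hi
  mid=-2.79424 |R|=1.01357 →lo
  ...
  [-2.78542,-2.78523] ⇒ x*=-2.7853
Interval (-2.7853, 0).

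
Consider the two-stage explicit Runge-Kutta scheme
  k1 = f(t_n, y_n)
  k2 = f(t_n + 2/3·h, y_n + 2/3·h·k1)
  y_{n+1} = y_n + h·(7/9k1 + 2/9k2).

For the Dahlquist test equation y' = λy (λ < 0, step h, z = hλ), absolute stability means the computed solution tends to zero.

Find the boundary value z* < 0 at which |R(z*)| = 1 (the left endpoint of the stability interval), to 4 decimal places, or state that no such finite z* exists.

z* = -6.7500.

With y'=λy (z=hλ):
  k1=λy_n ⇒ h·k1=z·y_n;  k2=λ(1+2/3z)y_n ⇒ h·k2=z(1+2/3z)y_n
  y_{n+1}/y_n = 1 + 7/9z + 2/9z(1+2/3z) = 1 + z + 4/27z²
  so R(z) = 1 + z + 4/27z².

Need |R(x)|<1, x<0.
x=-0.33: |R|=0.6861
R=1: x+4/27x²=0 ⇒ x=−27/4=-6.7500; min R=1−1/(4·4/27)=-0.6875>−1
Confirm numerically:
  x=-5.362: |R|=0.10259 <1
  x=-3.661: |R|=0.67538 <1
  x=-3.220: |R|=0.68394 <1
  x=-7.199: |R|=1.47887 >1
  x=-6.815: |R|=1.06563 >1
Interval (-6.7500, 0).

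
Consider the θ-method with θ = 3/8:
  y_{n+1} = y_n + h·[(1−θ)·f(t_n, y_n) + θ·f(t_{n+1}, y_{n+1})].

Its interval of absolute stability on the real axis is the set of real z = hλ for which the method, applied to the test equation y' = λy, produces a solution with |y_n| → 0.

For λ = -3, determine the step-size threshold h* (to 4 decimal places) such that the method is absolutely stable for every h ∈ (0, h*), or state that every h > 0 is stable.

(-8.0000,0); λ=-3 ⇒ h* = (8)/3 = 2.6667.

On y'=λy, z=hλ:
  y_{n+1} = y_n + z·[5/8·y_n + 3/8·y_{n+1}] ⇒ (1 − 3/8z)y_{n+1} = (1 + 5/8z)y_n
  Hence R(z) = (1 + 5/8z)/(1 − 3/8z).

Solve |R(x)|<1 on ℝ⁻.
x=-0.42: |R|=0.6371
R=−1: 1+5/8x = −1+3/8x ⇒ -1/4x=2 ⇒ x=2/(-1/4)=-8.0000
Confirm numerically:
  x=-6.201: |R|=0.86475 <1
  x=-6.198: |R|=0.86448 <1
  x=-3.354: |R|=0.48555 <1
  x=-8.200: |R|=1.01227 >1
  x=-8.073: |R|=1.00453 >1
Interval (-8.0000, 0).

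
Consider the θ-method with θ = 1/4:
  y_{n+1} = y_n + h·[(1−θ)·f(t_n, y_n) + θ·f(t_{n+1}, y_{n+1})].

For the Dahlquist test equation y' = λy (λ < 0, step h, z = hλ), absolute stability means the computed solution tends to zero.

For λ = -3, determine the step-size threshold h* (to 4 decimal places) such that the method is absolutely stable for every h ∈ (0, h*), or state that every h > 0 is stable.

(-4.0000,0); λ=-3 ⇒ h* = (4)/3 = 1.3333.

With y'=λy (z=hλ):
  y_{n+1} = y_n + z·[3/4·y_n + 1/4·y_{n+1}] ⇒ (1 − 1/4z)y_{n+1} = (1 + 3/4z)y_n
  Hence R(z) = (1 + 3/4z)/(1 − 1/4z).

Boundary: |R(x)|=1, x<0.
x=-1.52: |R|=0.1014
R=−1: 1+3/4x = −1+1/4x ⇒ -1/2x=2 ⇒ x=2/(-1/2)=-4.0000
Confirm numerically:
  x=-3.673: |R|=0.91477 <1
  x=-2.161: |R|=0.40302 <1
  x=-2.093: |R|=0.37404 <1
  x=-4.363: |R|=1.08681 >1
  x=-4.079: |R|=1.01956 >1
So |R|<1 on (-4.0000, 0).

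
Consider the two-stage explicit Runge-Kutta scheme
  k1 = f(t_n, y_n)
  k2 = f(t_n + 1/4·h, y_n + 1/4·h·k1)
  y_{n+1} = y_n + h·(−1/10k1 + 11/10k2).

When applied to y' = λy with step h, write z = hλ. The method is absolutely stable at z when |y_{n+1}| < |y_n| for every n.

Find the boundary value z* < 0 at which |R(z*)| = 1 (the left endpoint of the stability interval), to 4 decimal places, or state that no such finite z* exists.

On y'=λy, z=hλ:
  k1=λy_n ⇒ h·k1=z·y_n;  k2=λ(1+1/4z)y_n ⇒ h·k2=z(1+1/4z)y_n
  y_{n+1}/y_n = 1 − 1/10z + 11/10z(1+1/4z) = 1 + z + 11/40z²
  ⇒ R(z) = 1 + z + 11/40z².

Need |R(x)|<1, x<0.
x=-0.87: |R|=0.3381
R=1: x+11/40x²=0 ⇒ x=−40/11=-3.6364; min R=1−1/(4·11/40)=0.0909>−1
Confirm numerically:
  x=-2.743: |R|=0.32611 <1
  x=-2.475: |R|=0.20955 <1
  x=-2.106: |R|=0.11369 <1
  x=-1.706: |R|=0.09437 <1
  x=-3.938: |R|=1.32666 >1
  x=-3.748: |R|=1.11506 >1
  x=-3.693: |R|=1.05752 >1
Stable set (-3.6364, 0).

left endpoint -3.6364.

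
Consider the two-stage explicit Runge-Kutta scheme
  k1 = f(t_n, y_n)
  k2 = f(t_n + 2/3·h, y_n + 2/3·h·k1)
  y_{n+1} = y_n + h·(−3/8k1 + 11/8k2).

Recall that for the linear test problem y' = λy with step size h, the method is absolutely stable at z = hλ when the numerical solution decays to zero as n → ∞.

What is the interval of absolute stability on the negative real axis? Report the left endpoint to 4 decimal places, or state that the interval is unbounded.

With y'=λy (z=hλ):
  k1=λy_n ⇒ h·k1=z·y_n;  k2=λ(1+2/3z)y_n ⇒ h·k2=z(1+2/3z)y_n
  y_{n+1}/y_n = 1 − 3/8z + 11/8z(1+2/3z) = 1 + z + 11/12z²
  so R(z) = 1 + z + 11/12z².

Solve |R(x)|<1 on ℝ⁻.
x=-0.38: |R|=0.7524
R=1: x+11/12x²=0 ⇒ x=−12/11=-1.0909; min R=1−1/(4·11/12)=0.7273>−1
Confirm numerically:
  x=-1.016: |R|=0.93023 <1
  x=-0.732: |R|=0.75917 <1
  x=-0.723: |R|=0.75617 <1
  x=-0.660: |R|=0.73930 <1
  x=-1.503: |R|=1.56776 >1
  x=-1.187: |R|=1.10455 >1
  x=-1.154: |R|=1.06674 >1
Stable set (-1.0909, 0).

(-1.0909, 0).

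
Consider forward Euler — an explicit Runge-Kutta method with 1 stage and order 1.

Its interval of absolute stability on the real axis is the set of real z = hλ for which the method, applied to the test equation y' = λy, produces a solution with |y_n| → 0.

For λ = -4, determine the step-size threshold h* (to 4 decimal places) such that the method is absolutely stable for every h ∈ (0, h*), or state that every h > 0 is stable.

(-2.0000,0); λ=-4 ⇒ h* = 0.5000.

Test eqn y'=λy, z=hλ:
  order 1, 1-stage ⇒ R(z)=1+z
  (e.g. R(-0.76)=0.24000, |R|=0.24000)

Need |R(x)|<1, x<0.
x=-0.76: |R|=0.2400
|R(-2.33)|=1.3300 |R(-2.24)|=1.2400 |R(-1.56)|=0.5600
Bisect:
  x_lo=-2.3754 |R|=1.3754  x_hi=-0.2860 |R|=0.7140
  mid=-1.33071 |R|=0.33071 →hi
  mid=-1.85305 |R|=0.85305 →hi
  mid=-2.11423 |R|=1.11423 →lo
  mid=-1.98364 |R|=0.98364 →hi
  mid=-2.04893 |R|=1.04893 →lo
  mid=-2.01629 |R|=1.01629 →lo
  mid=-1.99996 |R|=0.99996 →hi
  mid=-2.00813 |R|=1.00813 →lo
  mid=-2.00405 |R|=1.00405 →lo
  ...
  [-2.00009,-1.99996] ⇒ x*=-2.0000
Interval (-2.0000, 0).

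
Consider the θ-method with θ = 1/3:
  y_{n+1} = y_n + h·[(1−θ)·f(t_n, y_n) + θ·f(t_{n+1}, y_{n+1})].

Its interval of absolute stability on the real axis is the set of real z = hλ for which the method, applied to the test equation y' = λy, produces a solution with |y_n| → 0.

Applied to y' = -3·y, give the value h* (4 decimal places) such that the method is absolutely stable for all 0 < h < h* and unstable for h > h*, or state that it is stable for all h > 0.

(-6.0000,0); λ=-3 ⇒ h* = (6)/3 = 2.0000.

Test eqn y'=λy, z=hλ:
  y_{n+1} = y_n + z·[2/3·y_n + 1/3·y_{n+1}] ⇒ (1 − 1/3z)y_{n+1} = (1 + 2/3z)y_n
  R(z) = (1 + 2/3z)/(1 − 1/3z).

Boundary: |R(x)|=1, x<0.
x=-0.7: |R|=0.4324
R=−1: 1+2/3x = −1+1/3x ⇒ -1/3x=2 ⇒ x=2/(-1/3)=-6.0000
Confirm numerically:
  x=-4.414: |R|=0.78608 <1
  x=-3.252: |R|=0.56046 <1
  x=-2.997: |R|=0.49925 <1
  x=-6.332: |R|=1.03558 >1
  x=-6.311: |R|=1.03340 >1
  x=-6.194: |R|=1.02110 >1
So |R|<1 on (-6.0000, 0).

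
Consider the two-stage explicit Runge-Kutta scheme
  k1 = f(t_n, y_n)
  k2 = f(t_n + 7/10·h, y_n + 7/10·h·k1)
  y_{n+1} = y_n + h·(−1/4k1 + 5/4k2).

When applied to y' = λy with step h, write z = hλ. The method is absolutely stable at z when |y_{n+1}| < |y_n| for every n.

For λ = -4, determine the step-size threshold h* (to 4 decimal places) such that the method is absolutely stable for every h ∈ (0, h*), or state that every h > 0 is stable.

On y'=λy, z=hλ:
  k1=λy_n ⇒ h·k1=z·y_n;  k2=λ(1+7/10z)y_n ⇒ h·k2=z(1+7/10z)y_n
  y_{n+1}/y_n = 1 − 1/4z + 5/4z(1+7/10z) = 1 + z + 7/8z²
  R(z) = 1 + z + 7/8z².

Find x<0 with |R(x)|<1.
x=-1.51: |R|=1.4851
R=1: x+7/8x²=0 ⇒ x=−8/7=-1.1429; min R=1−1/(4·7/8)=0.7143>−1
Confirm numerically:
  x=-0.980: |R|=0.86035 <1
  x=-0.752: |R|=0.74282 <1
  x=-0.692: |R|=0.72701 <1
  x=-0.533: |R|=0.71558 <1
  x=-1.707: |R|=1.84262 >1
  x=-1.575: |R|=1.59555 >1
Stable set (-1.1429, 0).

(-1.1429,0); λ=-4 ⇒ h* = (8/7)/4 = 0.2857.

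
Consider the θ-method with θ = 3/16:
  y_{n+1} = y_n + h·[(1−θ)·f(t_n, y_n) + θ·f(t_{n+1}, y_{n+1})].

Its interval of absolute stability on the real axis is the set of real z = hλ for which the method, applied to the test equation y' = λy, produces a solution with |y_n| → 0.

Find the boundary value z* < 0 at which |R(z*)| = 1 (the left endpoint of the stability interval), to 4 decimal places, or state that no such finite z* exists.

On y'=λy, z=hλ:
  y_{n+1} = y_n + z·[13/16·y_n + 3/16·y_{n+1}] ⇒ (1 − 3/16z)y_{n+1} = (1 + 13/16z)y_n
  Hence R(z) = (1 + 13/16z)/(1 − 3/16z).

Boundary: |R(x)|=1, x<0.
x=-1.05: |R|=0.1227
R=−1: 1+13/16x = −1+3/16x ⇒ -5/8x=2 ⇒ x=2/(-5/8)=-3.2000
Confirm numerically:
  x=-2.910: |R|=0.88273 <1
  x=-2.617: |R|=0.75557 <1
  x=-1.990: |R|=0.44925 <1
  x=-1.772: |R|=0.33008 <1
  x=-3.788: |R|=1.21488 >1
  x=-3.753: |R|=1.20287 >1
  x=-3.471: |R|=1.10260 >1
Interval (-3.2000, 0).

left endpoint -3.2000.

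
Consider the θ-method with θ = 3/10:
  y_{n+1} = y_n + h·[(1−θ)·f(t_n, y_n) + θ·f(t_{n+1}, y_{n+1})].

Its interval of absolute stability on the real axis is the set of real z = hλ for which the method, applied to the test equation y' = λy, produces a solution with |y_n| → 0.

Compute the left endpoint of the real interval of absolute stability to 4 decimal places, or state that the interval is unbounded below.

z* = -5.0000.

Set f=λy, z=hλ:
  y_{n+1} = y_n + z·[7/10·y_n + 3/10·y_{n+1}] ⇒ (1 − 3/10z)y_{n+1} = (1 + 7/10z)y_n
  ⇒ R(z) = (1 + 7/10z)/(1 − 3/10z).

Solve |R(x)|<1 on ℝ⁻.
x=-1.59: |R|=0.0765
R=−1: 1+7/10x = −1+3/10x ⇒ -2/5x=2 ⇒ x=2/(-2/5)=-5.0000
Confirm numerically:
  x=-4.371: |R|=0.89114 <1
  x=-4.225: |R|=0.86329 <1
  x=-3.749: |R|=0.76448 <1
  x=-5.388: |R|=1.05932 >1
  x=-5.362: |R|=1.05551 >1
Stable set (-5.0000, 0).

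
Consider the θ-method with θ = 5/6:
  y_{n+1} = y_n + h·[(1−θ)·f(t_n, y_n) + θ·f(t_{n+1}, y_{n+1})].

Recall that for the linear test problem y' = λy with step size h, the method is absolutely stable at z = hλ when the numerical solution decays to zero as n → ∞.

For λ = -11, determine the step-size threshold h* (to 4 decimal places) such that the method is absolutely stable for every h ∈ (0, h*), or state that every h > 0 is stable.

interval (−∞, 0). Any h>0 works for λ=-11.

On y'=λy, z=hλ:
  y_{n+1} = y_n + z·[1/6·y_n + 5/6·y_{n+1}] ⇒ (1 − 5/6z)y_{n+1} = (1 + 1/6z)y_n
  Hence R(z) = (1 + 1/6z)/(1 − 5/6z).

Need |R(x)|<1, x<0.
x=-1.02: |R|=0.4486
x=-2: |R|=0.2500
x=-10: |R|=0.0714
x=-100: |R|=0.1858
θ=5/6≥1/2 ⇒ |1+1/6x|<|1−5/6x| ∀x<0 ⇒ unbounded interval.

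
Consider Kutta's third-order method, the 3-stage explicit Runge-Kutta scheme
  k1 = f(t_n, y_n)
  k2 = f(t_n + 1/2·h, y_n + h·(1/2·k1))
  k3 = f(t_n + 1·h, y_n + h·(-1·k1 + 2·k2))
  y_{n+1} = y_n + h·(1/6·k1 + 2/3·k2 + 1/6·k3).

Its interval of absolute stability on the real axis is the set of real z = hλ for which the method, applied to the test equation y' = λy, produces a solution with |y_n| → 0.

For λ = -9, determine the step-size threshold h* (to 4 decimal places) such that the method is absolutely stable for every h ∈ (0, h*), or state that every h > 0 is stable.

Test eqn y'=λy, z=hλ:
  order 3, 3-stage ⇒ R(z)=1+z+z^2/2+z^3/6
  (e.g. R(-0.77)=0.45036, |R|=0.45036)

Solve |R(x)|<1 on ℝ⁻.
x=-0.77: |R|=0.4504
|R(-2.39)|=0.8093 |R(-1.59)|=0.0041 |R(-1.22)|=0.2216
Bisect:
  x_lo=-3.3133 |R|=2.8866  x_hi=-0.1495 |R|=0.8611
  mid=-1.73142 |R|=0.09759 →hi
  mid=-2.52237 |R|=1.01590 →lo
  mid=-2.12689 |R|=0.46862 →hi
  mid=-2.32463 |R|=0.71636 →hi
  mid=-2.42350 |R|=0.85917 →hi
  mid=-2.47294 |R|=0.93574 →hi
  mid=-2.49765 |R|=0.97536 →hi
  mid=-2.51001 |R|=0.99551 →hi
  ...
  [-2.51291,-2.51272] ⇒ x*=-2.5127
Interval (-2.5127, 0).

(-2.5127,0); λ=-9 ⇒ h* = 0.2792.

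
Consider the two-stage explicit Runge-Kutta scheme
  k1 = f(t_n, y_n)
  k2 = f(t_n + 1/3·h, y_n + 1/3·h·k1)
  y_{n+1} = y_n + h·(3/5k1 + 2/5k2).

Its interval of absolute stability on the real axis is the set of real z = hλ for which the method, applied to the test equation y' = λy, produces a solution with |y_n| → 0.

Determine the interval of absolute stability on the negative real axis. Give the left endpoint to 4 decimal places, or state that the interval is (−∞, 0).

Test eqn y'=λy, z=hλ:
  k1=λy_n ⇒ h·k1=z·y_n;  k2=λ(1+1/3z)y_n ⇒ h·k2=z(1+1/3z)y_n
  y_{n+1}/y_n = 1 + 3/5z + 2/5z(1+1/3z) = 1 + z + 2/15z²
  ⇒ R(z) = 1 + z + 2/15z².

Find x<0 with |R(x)|<1.
x=-0.43: |R|=0.5947
R=1: x+2/15x²=0 ⇒ x=−15/2=-7.5000; min R=1−1/(4·2/15)=-0.8750>−1
Confirm numerically:
  x=-6.907: |R|=0.45389 <1
  x=-6.865: |R|=0.41876 <1
  x=-4.980: |R|=0.67328 <1
  x=-3.538: |R|=0.86901 <1
  x=-8.010: |R|=1.54468 >1
  x=-7.724: |R|=1.23069 >1
  x=-7.550: |R|=1.05033 >1
Stable set (-7.5000, 0).

(-7.5000, 0).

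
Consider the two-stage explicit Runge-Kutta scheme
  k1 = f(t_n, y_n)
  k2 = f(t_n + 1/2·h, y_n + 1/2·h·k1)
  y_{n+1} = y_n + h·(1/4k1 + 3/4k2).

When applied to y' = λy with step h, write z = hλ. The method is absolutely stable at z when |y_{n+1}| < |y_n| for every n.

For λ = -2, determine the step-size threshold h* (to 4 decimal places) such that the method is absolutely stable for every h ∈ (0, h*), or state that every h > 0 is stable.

Set f=λy, z=hλ:
  k1=λy_n ⇒ h·k1=z·y_n;  k2=λ(1+1/2z)y_n ⇒ h·k2=z(1+1/2z)y_n
  y_{n+1}/y_n = 1 + 1/4z + 3/4z(1+1/2z) = 1 + z + 3/8z²
  ⇒ R(z) = 1 + z + 3/8z².

Need |R(x)|<1, x<0.
x=-0.73: |R|=0.4698
R=1: x+3/8x²=0 ⇒ x=−8/3=-2.6667; min R=1−1/(4·3/8)=0.3333>−1
Confirm numerically:
  x=-2.377: |R|=0.74180 <1
  x=-1.827: |R|=0.42472 <1
  x=-1.400: |R|=0.33500 <1
  x=-1.207: |R|=0.33932 <1
  x=-3.047: |R|=1.43458 >1
  x=-2.719: |R|=1.05336 >1
Interval (-2.6667, 0).

(-2.6667,0); λ=-2 ⇒ h* = (8/3)/2 = 1.3333.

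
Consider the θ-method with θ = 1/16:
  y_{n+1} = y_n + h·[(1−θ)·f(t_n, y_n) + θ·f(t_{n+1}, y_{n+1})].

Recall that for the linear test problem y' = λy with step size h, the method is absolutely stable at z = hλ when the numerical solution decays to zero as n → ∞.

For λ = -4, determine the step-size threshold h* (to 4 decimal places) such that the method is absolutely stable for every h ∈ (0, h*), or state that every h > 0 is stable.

With y'=λy (z=hλ):
  y_{n+1} = y_n + z·[15/16·y_n + 1/16·y_{n+1}] ⇒ (1 − 1/16z)y_{n+1} = (1 + 15/16z)y_n
  so R(z) = (1 + 15/16z)/(1 − 1/16z).

Need |R(x)|<1, x<0.
x=-1.2: |R|=0.1163
R=−1: 1+15/16x = −1+1/16x ⇒ -7/8x=2 ⇒ x=2/(-7/8)=-2.2857
Confirm numerically:
  x=-1.947: |R|=0.73578 <1
  x=-1.909: |R|=0.70551 <1
  x=-1.187: |R|=0.10502 <1
  x=-0.932: |R|=0.11930 <1
  x=-2.452: |R|=1.12617 >1
  x=-2.348: |R|=1.04753 >1
So |R|<1 on (-2.2857, 0).

(-2.2857,0); λ=-4 ⇒ h* = (16/7)/4 = 0.5714.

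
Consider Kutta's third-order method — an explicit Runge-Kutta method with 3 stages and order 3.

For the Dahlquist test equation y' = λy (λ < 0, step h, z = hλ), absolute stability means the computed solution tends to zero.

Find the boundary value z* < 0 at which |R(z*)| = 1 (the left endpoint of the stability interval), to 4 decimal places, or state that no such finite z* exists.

Test eqn y'=λy, z=hλ:
  order 3, 3-stage ⇒ R(z)=1+z+z^2/2+z^3/6
  (e.g. R(-1.53)=0.04352, |R|=0.04352)

Boundary: |R(x)|=1, x<0.
x=-1.53: |R|=0.0435
|R(-2.08)|=0.4166 |R(-1.69)|=0.0664 |R(-1.07)|=0.2983
Bisect:
  x_lo=-2.8555 |R|=1.6591  x_hi=-0.0539 |R|=0.9476
  mid=-1.45468 |R|=0.09033 →hi
  mid=-2.15509 |R|=0.50107 →hi
  mid=-2.50530 |R|=0.98780 →hi
  mid=-2.68040 |R|=1.29770 →lo
  mid=-2.59285 |R|=1.13665 →lo
  mid=-2.54907 |R|=1.06074 →lo
  mid=-2.52719 |R|=1.02390 →lo
  mid=-2.51624 |R|=1.00576 →lo
  ...
  [-2.51282,-2.51265] ⇒ x*=-2.5127
Stable set (-2.5127, 0).

z* = -2.5127.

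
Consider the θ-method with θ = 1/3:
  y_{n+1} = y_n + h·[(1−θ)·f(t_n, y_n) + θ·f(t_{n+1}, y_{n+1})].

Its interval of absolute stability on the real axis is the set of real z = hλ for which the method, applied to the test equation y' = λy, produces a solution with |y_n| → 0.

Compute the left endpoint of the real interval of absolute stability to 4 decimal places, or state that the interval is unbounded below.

Test eqn y'=λy, z=hλ:
  y_{n+1} = y_n + z·[2/3·y_n + 1/3·y_{n+1}] ⇒ (1 − 1/3z)y_{n+1} = (1 + 2/3z)y_n
  ⇒ R(z) = (1 + 2/3z)/(1 − 1/3z).

Solve |R(x)|<1 on ℝ⁻.
x=-1.22: |R|=0.1327
R=−1: 1+2/3x = −1+1/3x ⇒ -1/3x=2 ⇒ x=2/(-1/3)=-6.0000
Confirm numerically:
  x=-3.993: |R|=0.71300 <1
  x=-3.706: |R|=0.65792 <1
  x=-2.729: |R|=0.42905 <1
  x=-2.414: |R|=0.33764 <1
  x=-6.580: |R|=1.06054 >1
  x=-6.162: |R|=1.01768 >1
Stable set (-6.0000, 0).

left endpoint -6.0000.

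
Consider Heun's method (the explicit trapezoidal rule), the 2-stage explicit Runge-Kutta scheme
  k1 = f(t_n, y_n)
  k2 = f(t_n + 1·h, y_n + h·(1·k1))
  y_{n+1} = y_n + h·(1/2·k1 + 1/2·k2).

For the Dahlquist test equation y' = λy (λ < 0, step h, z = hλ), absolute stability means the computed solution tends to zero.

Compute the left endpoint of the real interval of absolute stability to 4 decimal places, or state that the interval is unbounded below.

z* = -2.0000.

With y'=λy (z=hλ):
  order 2, 2-stage ⇒ R(z)=1+z+z^2/2
  (e.g. R(-1.1)=0.50500, |R|=0.50500)

Solve |R(x)|<1 on ℝ⁻.
x=-1.1: |R|=0.5050
|R(-1.07)|=0.5025 |R(-0.91)|=0.5041 |R(-0.54)|=0.6058
Bisect:
  x_lo=-2.6606 |R|=1.8788  x_hi=-0.3859 |R|=0.6885
  mid=-1.52328 |R|=0.63691 →hi
  mid=-2.09195 |R|=1.09618 →lo
  mid=-1.80761 |R|=0.82612 →hi
  mid=-1.94978 |R|=0.95104 →hi
  mid=-2.02087 |R|=1.02108 →lo
  mid=-1.98532 |R|=0.98543 →hi
  mid=-2.00310 |R|=1.00310 →lo
  mid=-1.99421 |R|=0.99423 →hi
  mid=-1.99865 |R|=0.99865 →hi
  mid=-2.00087 |R|=1.00087 →lo
  ...
  [-2.00004,-1.99990] ⇒ x*=-2.0000
So |R|<1 on (-2.0000, 0).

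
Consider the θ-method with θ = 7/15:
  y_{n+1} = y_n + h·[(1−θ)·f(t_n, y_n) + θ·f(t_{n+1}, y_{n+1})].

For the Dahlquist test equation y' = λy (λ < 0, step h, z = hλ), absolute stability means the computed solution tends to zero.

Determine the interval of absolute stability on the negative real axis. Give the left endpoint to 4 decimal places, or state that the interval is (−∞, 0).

With y'=λy (z=hλ):
  y_{n+1} = y_n + z·[8/15·y_n + 7/15·y_{n+1}] ⇒ (1 − 7/15z)y_{n+1} = (1 + 8/15z)y_n
  R(z) = (1 + 8/15z)/(1 − 7/15z).

Solve |R(x)|<1 on ℝ⁻.
x=-1.77: |R|=0.0307
R=−1: 1+8/15x = −1+7/15x ⇒ -1/15x=2 ⇒ x=2/(-1/15)=-30.0000
Confirm numerically:
  x=-26.066: |R|=0.98008 <1
  x=-18.814: |R|=0.92375 <1
  x=-16.354: |R|=0.89461 <1
  x=-15.613: |R|=0.88425 <1
  x=-30.393: |R|=1.00173 >1
  x=-30.175: |R|=1.00077 >1
Stable set (-30.0000, 0).

z∈(-30.0000,0).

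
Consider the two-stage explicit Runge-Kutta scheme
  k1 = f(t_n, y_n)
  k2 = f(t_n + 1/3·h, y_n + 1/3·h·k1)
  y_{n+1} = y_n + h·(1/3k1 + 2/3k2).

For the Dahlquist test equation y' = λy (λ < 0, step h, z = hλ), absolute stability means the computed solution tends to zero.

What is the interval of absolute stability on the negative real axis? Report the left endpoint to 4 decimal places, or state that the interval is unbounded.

z∈(-4.5000,0).

Test eqn y'=λy, z=hλ:
  k1=λy_n ⇒ h·k1=z·y_n;  k2=λ(1+1/3z)y_n ⇒ h·k2=z(1+1/3z)y_n
  y_{n+1}/y_n = 1 + 1/3z + 2/3z(1+1/3z) = 1 + z + 2/9z²
  R(z) = 1 + z + 2/9z².

Find x<0 with |R(x)|<1.
x=-0.31: |R|=0.7114
R=1: x+2/9x²=0 ⇒ x=−9/2=-4.5000; min R=1−1/(4·2/9)=-0.1250>−1
Confirm numerically:
  x=-4.410: |R|=0.91180 <1
  x=-2.967: |R|=0.01076 <1
  x=-2.555: |R|=0.10433 <1
  x=-1.802: |R|=0.08040 <1
  x=-4.829: |R|=1.35305 >1
  x=-4.650: |R|=1.15500 >1
  x=-4.590: |R|=1.09180 >1
Interval (-4.5000, 0).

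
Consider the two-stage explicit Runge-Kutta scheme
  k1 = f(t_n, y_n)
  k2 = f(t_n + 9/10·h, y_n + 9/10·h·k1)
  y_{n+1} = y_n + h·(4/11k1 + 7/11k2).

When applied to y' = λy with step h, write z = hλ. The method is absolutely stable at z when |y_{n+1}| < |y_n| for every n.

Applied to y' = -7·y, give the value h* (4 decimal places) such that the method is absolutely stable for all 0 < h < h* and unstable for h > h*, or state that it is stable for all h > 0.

(-1.7460,0); λ=-7 ⇒ h* = (110/63)/7 = 0.2494.

Test eqn y'=λy, z=hλ:
  k1=λy_n ⇒ h·k1=z·y_n;  k2=λ(1+9/10z)y_n ⇒ h·k2=z(1+9/10z)y_n
  y_{n+1}/y_n = 1 + 4/11z + 7/11z(1+9/10z) = 1 + z + 63/110z²
  R(z) = 1 + z + 63/110z².

Solve |R(x)|<1 on ℝ⁻.
x=-0.83: |R|=0.5646
R=1: x+63/110x²=0 ⇒ x=−110/63=-1.7460; min R=1−1/(4·63/110)=0.5635>−1
Confirm numerically:
  x=-1.431: |R|=0.74181 <1
  x=-1.323: |R|=0.67946 <1
  x=-1.212: |R|=0.62930 <1
  x=-1.078: |R|=0.58756 <1
  x=-2.038: |R|=1.34079 >1
  x=-1.929: |R|=1.20214 >1
Stable set (-1.7460, 0).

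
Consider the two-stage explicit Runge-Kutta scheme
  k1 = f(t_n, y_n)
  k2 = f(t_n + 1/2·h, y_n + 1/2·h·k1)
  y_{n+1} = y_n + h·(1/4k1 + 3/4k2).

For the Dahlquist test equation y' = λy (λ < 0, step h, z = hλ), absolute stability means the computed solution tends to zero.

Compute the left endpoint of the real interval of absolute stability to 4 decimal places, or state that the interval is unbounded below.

On y'=λy, z=hλ:
  k1=λy_n ⇒ h·k1=z·y_n;  k2=λ(1+1/2z)y_n ⇒ h·k2=z(1+1/2z)y_n
  y_{n+1}/y_n = 1 + 1/4z + 3/4z(1+1/2z) = 1 + z + 3/8z²
  ⇒ R(z) = 1 + z + 3/8z².

Find x<0 with |R(x)|<1.
x=-0.42: |R|=0.6462
R=1: x+3/8x²=0 ⇒ x=−8/3=-2.6667; min R=1−1/(4·3/8)=0.3333>−1
Confirm numerically:
  x=-2.469: |R|=0.81699 <1
  x=-2.366: |R|=0.73323 <1
  x=-1.870: |R|=0.44134 <1
  x=-1.606: |R|=0.36121 <1
  x=-3.012: |R|=1.39005 >1
  x=-2.849: |R|=1.19480 >1
  x=-2.834: |R|=1.17783 >1
Stable set (-2.6667, 0).

left endpoint -2.6667.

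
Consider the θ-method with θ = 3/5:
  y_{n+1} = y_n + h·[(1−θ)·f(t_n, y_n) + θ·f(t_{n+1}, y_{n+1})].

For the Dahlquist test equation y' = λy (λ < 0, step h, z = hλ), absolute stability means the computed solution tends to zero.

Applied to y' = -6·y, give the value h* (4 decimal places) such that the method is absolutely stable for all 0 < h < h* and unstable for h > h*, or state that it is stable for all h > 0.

On y'=λy, z=hλ:
  y_{n+1} = y_n + z·[2/5·y_n + 3/5·y_{n+1}] ⇒ (1 − 3/5z)y_{n+1} = (1 + 2/5z)y_n
  R(z) = (1 + 2/5z)/(1 − 3/5z).

Solve |R(x)|<1 on ℝ⁻.
x=-0.72: |R|=0.4972
x=-2: |R|=0.0909
x=-10: |R|=0.4286
x=-100: |R|=0.6393
θ=3/5≥1/2 ⇒ |1+2/5x|<|1−3/5x| ∀x<0 ⇒ unbounded interval.

(−∞, 0) — no finite endpoint. Any h>0 works for λ=-6.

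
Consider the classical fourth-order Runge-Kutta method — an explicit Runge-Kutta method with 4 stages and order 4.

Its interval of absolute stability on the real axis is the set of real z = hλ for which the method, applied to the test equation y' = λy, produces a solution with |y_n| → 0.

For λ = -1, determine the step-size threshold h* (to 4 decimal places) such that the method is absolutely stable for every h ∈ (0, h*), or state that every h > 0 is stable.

With y'=λy (z=hλ):
  order 4, 4-stage ⇒ R(z)=1+z+z^2/2+z^3/6+z^4/24
  (e.g. R(-0.61)=0.54399, |R|=0.54399)

Boundary: |R(x)|=1, x<0.
x=-0.61: |R|=0.5440
|R(-2.33)|=0.5043 |R(-2.32)|=0.4971 |R(-1.26)|=0.3054
Bisect:
  x_lo=-3.4103 |R|=2.4301  x_hi=-0.3974 |R|=0.6721
  mid=-1.90385 |R|=0.30576 →hi
  mid=-2.65705 |R|=0.82325 →hi
  mid=-3.03365 |R|=1.44373 →lo
  mid=-2.84535 |R|=1.09439 →lo
  mid=-2.75120 |R|=0.94980 →hi
  mid=-2.79827 |R|=1.01975 →lo
  mid=-2.77474 |R|=0.98420 →hi
  mid=-2.78651 |R|=1.00183 →lo
  ...
  [-2.78540,-2.78522] ⇒ x*=-2.7853
Interval (-2.7853, 0).

(-2.7853,0); λ=-1 ⇒ h* = 2.7853.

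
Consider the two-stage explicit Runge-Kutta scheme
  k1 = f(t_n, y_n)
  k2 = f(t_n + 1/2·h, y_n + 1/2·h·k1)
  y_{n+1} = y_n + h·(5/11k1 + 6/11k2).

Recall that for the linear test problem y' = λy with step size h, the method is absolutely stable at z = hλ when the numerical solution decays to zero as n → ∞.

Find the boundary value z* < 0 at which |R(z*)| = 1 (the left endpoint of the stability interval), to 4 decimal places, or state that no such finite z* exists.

z* = -3.6667.

On y'=λy, z=hλ:
  k1=λy_n ⇒ h·k1=z·y_n;  k2=λ(1+1/2z)y_n ⇒ h·k2=z(1+1/2z)y_n
  y_{n+1}/y_n = 1 + 5/11z + 6/11z(1+1/2z) = 1 + z + 3/11z²
  ⇒ R(z) = 1 + z + 3/11z².

Solve |R(x)|<1 on ℝ⁻.
x=-1.43: |R|=0.1277
R=1: x+3/11x²=0 ⇒ x=−11/3=-3.6667; min R=1−1/(4·3/11)=0.0833>−1
Confirm numerically:
  x=-3.168: |R|=0.56915 <1
  x=-3.000: |R|=0.45455 <1
  x=-2.762: |R|=0.31854 <1
  x=-1.974: |R|=0.08873 <1
  x=-4.201: |R|=1.61220 >1
  x=-3.866: |R|=1.21017 >1
Stable set (-3.6667, 0).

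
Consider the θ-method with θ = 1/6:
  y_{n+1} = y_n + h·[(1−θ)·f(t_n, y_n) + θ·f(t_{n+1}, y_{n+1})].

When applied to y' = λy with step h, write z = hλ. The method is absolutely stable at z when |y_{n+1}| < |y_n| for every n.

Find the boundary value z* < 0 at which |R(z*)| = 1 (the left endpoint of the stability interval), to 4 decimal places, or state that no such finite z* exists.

With y'=λy (z=hλ):
  y_{n+1} = y_n + z·[5/6·y_n + 1/6·y_{n+1}] ⇒ (1 − 1/6z)y_{n+1} = (1 + 5/6z)y_n
  ⇒ R(z) = (1 + 5/6z)/(1 − 1/6z).

Need |R(x)|<1, x<0.
x=-0.33: |R|=0.6872
R=−1: 1+5/6x = −1+1/6x ⇒ -2/3x=2 ⇒ x=2/(-2/3)=-3.0000
Confirm numerically:
  x=-2.445: |R|=0.73712 <1
  x=-2.341: |R|=0.68397 <1
  x=-2.267: |R|=0.64534 <1
  x=-1.449: |R|=0.16714 <1
  x=-3.452: |R|=1.19128 >1
  x=-3.264: |R|=1.11399 >1
  x=-3.146: |R|=1.06385 >1
Stable set (-3.0000, 0).

left endpoint -3.0000.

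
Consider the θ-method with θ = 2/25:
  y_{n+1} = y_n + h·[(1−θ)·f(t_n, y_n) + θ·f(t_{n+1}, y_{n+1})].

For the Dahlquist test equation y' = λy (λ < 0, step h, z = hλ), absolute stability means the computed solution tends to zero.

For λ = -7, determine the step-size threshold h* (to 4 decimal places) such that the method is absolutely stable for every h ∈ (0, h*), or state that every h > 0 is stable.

(-2.3810,0); λ=-7 ⇒ h* = (50/21)/7 = 0.3401.

With y'=λy (z=hλ):
  y_{n+1} = y_n + z·[23/25·y_n + 2/25·y_{n+1}] ⇒ (1 − 2/25z)y_{n+1} = (1 + 23/25z)y_n
  so R(z) = (1 + 23/25z)/(1 − 2/25z).

Solve |R(x)|<1 on ℝ⁻.
x=-1.2: |R|=0.0949
R=−1: 1+23/25x = −1+2/25x ⇒ -21/25x=2 ⇒ x=2/(-21/25)=-2.3810
Confirm numerically:
  x=-2.227: |R|=0.89024 <1
  x=-2.036: |R|=0.75083 <1
  x=-1.571: |R|=0.39560 <1
  x=-1.061: |R|=0.02201 <1
  x=-2.816: |R|=1.29825 >1
  x=-2.610: |R|=1.15917 >1
So |R|<1 on (-2.3810, 0).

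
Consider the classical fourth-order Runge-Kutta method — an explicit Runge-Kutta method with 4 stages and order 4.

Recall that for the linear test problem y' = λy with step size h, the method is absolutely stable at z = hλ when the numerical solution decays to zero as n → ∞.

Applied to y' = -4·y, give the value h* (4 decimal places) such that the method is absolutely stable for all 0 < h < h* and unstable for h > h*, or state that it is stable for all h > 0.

(-2.7853,0); λ=-4 ⇒ h* = 0.6963.

With y'=λy (z=hλ):
  order 4, 4-stage ⇒ R(z)=1+z+z^2/2+z^3/6+z^4/24
  (e.g. R(-0.5)=0.60677, |R|=0.60677)

Solve |R(x)|<1 on ℝ⁻.
x=-0.5: |R|=0.6068
|R(-3.17)|=1.7528 |R(-1.51)|=0.2728 |R(-1.46)|=0.2764
Bisect:
  x_lo=-3.2901 |R|=2.0688  x_hi=-0.3963 |R|=0.6729
  mid=-1.84318 |R|=0.29274 →hi
  mid=-2.56663 |R|=0.71736 →hi
  mid=-2.92835 |R|=1.23800 →lo
  mid=-2.74749 |R|=0.94449 →hi
  mid=-2.83792 |R|=1.08229 →lo
  mid=-2.79271 |R|=1.01124 →lo
  mid=-2.77010 |R|=0.97733 →hi
  mid=-2.78140 |R|=0.99415 →hi
  ...
  [-2.78547,-2.78529] ⇒ x*=-2.7853
So |R|<1 on (-2.7853, 0).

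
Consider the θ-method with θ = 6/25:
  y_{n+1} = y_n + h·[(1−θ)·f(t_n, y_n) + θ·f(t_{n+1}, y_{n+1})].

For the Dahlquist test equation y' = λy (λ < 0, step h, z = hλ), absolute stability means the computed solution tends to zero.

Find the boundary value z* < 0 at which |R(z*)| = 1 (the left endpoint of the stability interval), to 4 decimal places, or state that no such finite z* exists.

Set f=λy, z=hλ:
  y_{n+1} = y_n + z·[19/25·y_n + 6/25·y_{n+1}] ⇒ (1 − 6/25z)y_{n+1} = (1 + 19/25z)y_n
  Hence R(z) = (1 + 19/25z)/(1 − 6/25z).

Solve |R(x)|<1 on ℝ⁻.
x=-1.73: |R|=0.2224
R=−1: 1+19/25x = −1+6/25x ⇒ -13/25x=2 ⇒ x=2/(-13/25)=-3.8462
Confirm numerically:
  x=-3.558: |R|=0.91918 <1
  x=-2.634: |R|=0.61381 <1
  x=-2.599: |R|=0.60061 <1
  x=-4.235: |R|=1.10028 >1
  x=-4.226: |R|=1.09806 >1
  x=-4.126: |R|=1.07312 >1
So |R|<1 on (-3.8462, 0).

z* = -3.8462.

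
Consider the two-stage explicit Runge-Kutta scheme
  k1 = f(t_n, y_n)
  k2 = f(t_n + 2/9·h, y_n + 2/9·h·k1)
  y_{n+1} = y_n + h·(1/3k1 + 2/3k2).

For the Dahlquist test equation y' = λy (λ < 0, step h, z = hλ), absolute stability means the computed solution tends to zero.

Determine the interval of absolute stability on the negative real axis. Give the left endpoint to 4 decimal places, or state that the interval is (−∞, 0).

With y'=λy (z=hλ):
  k1=λy_n ⇒ h·k1=z·y_n;  k2=λ(1+2/9z)y_n ⇒ h·k2=z(1+2/9z)y_n
  y_{n+1}/y_n = 1 + 1/3z + 2/3z(1+2/9z) = 1 + z + 4/27z²
  ⇒ R(z) = 1 + z + 4/27z².

Solve |R(x)|<1 on ℝ⁻.
x=-0.86: |R|=0.2496
R=1: x+4/27x²=0 ⇒ x=−27/4=-6.7500; min R=1−1/(4·4/27)=-0.6875>−1
Confirm numerically:
  x=-5.307: |R|=0.13452 <1
  x=-5.116: |R|=0.23845 <1
  x=-4.764: |R|=0.40167 <1
  x=-7.271: |R|=1.56121 >1
  x=-7.262: |R|=1.55084 >1
  x=-6.840: |R|=1.09120 >1
Stable set (-6.7500, 0).

z∈(-6.7500,0).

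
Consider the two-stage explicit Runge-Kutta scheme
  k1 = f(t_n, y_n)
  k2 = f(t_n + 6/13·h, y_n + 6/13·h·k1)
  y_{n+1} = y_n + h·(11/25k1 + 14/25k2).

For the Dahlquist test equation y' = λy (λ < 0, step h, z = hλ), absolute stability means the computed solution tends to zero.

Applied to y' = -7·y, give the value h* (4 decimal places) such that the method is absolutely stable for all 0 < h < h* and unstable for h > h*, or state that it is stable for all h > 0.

With y'=λy (z=hλ):
  k1=λy_n ⇒ h·k1=z·y_n;  k2=λ(1+6/13z)y_n ⇒ h·k2=z(1+6/13z)y_n
  y_{n+1}/y_n = 1 + 11/25z + 14/25z(1+6/13z) = 1 + z + 84/325z²
  so R(z) = 1 + z + 84/325z².

Find x<0 with |R(x)|<1.
x=-1.23: |R|=0.1610
R=1: x+84/325x²=0 ⇒ x=−325/84=-3.8690; min R=1−1/(4·84/325)=0.0327>−1
Confirm numerically:
  x=-2.063: |R|=0.03700 <1
  x=-1.710: |R|=0.04577 <1
  x=-1.631: |R|=0.05655 <1
  x=-4.308: |R|=1.48875 >1
  x=-4.304: |R|=1.48385 >1
  x=-4.025: |R|=1.16224 >1
So |R|<1 on (-3.8690, 0).

(-3.8690,0); λ=-7 ⇒ h* = (325/84)/7 = 0.5527.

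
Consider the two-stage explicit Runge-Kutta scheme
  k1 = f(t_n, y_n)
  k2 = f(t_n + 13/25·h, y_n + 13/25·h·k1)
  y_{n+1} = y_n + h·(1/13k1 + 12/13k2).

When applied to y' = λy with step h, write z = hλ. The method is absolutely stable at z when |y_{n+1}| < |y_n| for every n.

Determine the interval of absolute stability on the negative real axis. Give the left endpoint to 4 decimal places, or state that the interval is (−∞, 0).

(-2.0833, 0).

With y'=λy (z=hλ):
  k1=λy_n ⇒ h·k1=z·y_n;  k2=λ(1+13/25z)y_n ⇒ h·k2=z(1+13/25z)y_n
  y_{n+1}/y_n = 1 + 1/13z + 12/13z(1+13/25z) = 1 + z + 12/25z²
  ⇒ R(z) = 1 + z + 12/25z².

Find x<0 with |R(x)|<1.
x=-1.05: |R|=0.4792
R=1: x+12/25x²=0 ⇒ x=−25/12=-2.0833; min R=1−1/(4·12/25)=0.4792>−1
Confirm numerically:
  x=-1.448: |R|=0.55842 <1
  x=-1.360: |R|=0.52781 <1
  x=-1.090: |R|=0.48029 <1
  x=-0.992: |R|=0.48035 <1
  x=-2.396: |R|=1.35959 >1
  x=-2.283: |R|=1.21880 >1
  x=-2.141: |R|=1.05926 >1
Stable set (-2.0833, 0).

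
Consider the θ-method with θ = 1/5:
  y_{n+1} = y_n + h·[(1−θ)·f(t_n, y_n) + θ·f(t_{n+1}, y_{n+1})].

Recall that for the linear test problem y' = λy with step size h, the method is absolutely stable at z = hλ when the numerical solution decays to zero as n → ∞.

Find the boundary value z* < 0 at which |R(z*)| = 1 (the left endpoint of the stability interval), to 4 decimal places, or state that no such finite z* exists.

left endpoint -3.3333.

On y'=λy, z=hλ:
  y_{n+1} = y_n + z·[4/5·y_n + 1/5·y_{n+1}] ⇒ (1 − 1/5z)y_{n+1} = (1 + 4/5z)y_n
  Hence R(z) = (1 + 4/5z)/(1 − 1/5z).

Find x<0 with |R(x)|<1.
x=-0.55: |R|=0.5045
R=−1: 1+4/5x = −1+1/5x ⇒ -3/5x=2 ⇒ x=2/(-3/5)=-3.3333
Confirm numerically:
  x=-2.812: |R|=0.79980 <1
  x=-2.033: |R|=0.44533 <1
  x=-1.880: |R|=0.36628 <1
  x=-1.373: |R|=0.07720 <1
  x=-3.774: |R|=1.15067 >1
  x=-3.385: |R|=1.01849 >1
Stable set (-3.3333, 0).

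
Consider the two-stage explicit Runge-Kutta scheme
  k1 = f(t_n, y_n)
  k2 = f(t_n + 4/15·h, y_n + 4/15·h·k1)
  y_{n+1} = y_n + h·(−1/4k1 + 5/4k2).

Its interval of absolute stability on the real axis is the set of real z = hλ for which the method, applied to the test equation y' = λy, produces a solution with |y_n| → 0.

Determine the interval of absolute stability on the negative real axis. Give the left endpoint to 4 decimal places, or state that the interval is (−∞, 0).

On y'=λy, z=hλ:
  k1=λy_n ⇒ h·k1=z·y_n;  k2=λ(1+4/15z)y_n ⇒ h·k2=z(1+4/15z)y_n
  y_{n+1}/y_n = 1 − 1/4z + 5/4z(1+4/15z) = 1 + z + 1/3z²
  ⇒ R(z) = 1 + z + 1/3z².

Need |R(x)|<1, x<0.
x=-1.07: |R|=0.3116
R=1: x+1/3x²=0 ⇒ x=−3=-3.0000; min R=1−1/(4·1/3)=0.2500>−1
Confirm numerically:
  x=-2.741: |R|=0.76336 <1
  x=-1.731: |R|=0.26779 <1
  x=-1.466: |R|=0.25039 <1
  x=-1.209: |R|=0.27823 <1
  x=-3.285: |R|=1.31207 >1
  x=-3.066: |R|=1.06745 >1
Stable set (-3.0000, 0).

z∈(-3.0000,0).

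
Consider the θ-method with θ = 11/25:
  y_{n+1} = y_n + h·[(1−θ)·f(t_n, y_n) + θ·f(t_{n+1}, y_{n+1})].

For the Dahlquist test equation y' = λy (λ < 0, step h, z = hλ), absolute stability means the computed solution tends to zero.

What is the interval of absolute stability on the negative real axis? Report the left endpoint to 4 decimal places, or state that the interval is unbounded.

With y'=λy (z=hλ):
  y_{n+1} = y_n + z·[14/25·y_n + 11/25·y_{n+1}] ⇒ (1 − 11/25z)y_{n+1} = (1 + 14/25z)y_n
  Hence R(z) = (1 + 14/25z)/(1 − 11/25z).

Solve |R(x)|<1 on ℝ⁻.
x=-1.31: |R|=0.1690
R=−1: 1+14/25x = −1+11/25x ⇒ -3/25x=2 ⇒ x=2/(-3/25)=-16.6667
Confirm numerically:
  x=-16.283: |R|=0.99436 <1
  x=-15.768: |R|=0.98641 <1
  x=-13.431: |R|=0.94381 <1
  x=-16.987: |R|=1.00454 >1
  x=-16.975: |R|=1.00437 >1
Interval (-16.6667, 0).

z∈(-16.6667,0).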